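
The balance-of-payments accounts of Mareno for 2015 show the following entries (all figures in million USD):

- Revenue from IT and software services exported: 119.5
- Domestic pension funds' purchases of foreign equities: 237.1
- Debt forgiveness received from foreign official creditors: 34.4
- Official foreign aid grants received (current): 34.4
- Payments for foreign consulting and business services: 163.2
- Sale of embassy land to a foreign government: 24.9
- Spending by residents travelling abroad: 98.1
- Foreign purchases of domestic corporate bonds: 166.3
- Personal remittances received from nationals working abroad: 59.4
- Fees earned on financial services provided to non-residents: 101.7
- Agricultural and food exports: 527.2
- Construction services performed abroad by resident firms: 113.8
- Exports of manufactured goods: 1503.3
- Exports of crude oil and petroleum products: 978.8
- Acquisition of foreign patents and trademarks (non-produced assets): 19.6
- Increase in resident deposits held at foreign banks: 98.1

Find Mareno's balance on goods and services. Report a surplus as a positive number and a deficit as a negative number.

Goods: 1503.3 + 527.2 + 978.8 = 3009.3
Services: 113.8 - 163.2 - 98.1 + 101.7 + 119.5 = 73.7
Trade balance = 3009.3 + 73.7 = 3083.0
(Excluded from the trade balance — financial account: domestic pension funds' purchases of foreign equities 237.1, foreign purchases of domestic corporate bonds 166.3, increase in resident deposits held at foreign banks 98.1; capital account: debt forgiveness received from foreign official creditors 34.4, sale of embassy land to a foreign government 24.9, acquisition of foreign patents and trademarks (non-produced assets) 19.6; secondary income: official foreign aid grants received (current) 34.4, personal remittances received from nationals working abroad 59.4.)

3083.0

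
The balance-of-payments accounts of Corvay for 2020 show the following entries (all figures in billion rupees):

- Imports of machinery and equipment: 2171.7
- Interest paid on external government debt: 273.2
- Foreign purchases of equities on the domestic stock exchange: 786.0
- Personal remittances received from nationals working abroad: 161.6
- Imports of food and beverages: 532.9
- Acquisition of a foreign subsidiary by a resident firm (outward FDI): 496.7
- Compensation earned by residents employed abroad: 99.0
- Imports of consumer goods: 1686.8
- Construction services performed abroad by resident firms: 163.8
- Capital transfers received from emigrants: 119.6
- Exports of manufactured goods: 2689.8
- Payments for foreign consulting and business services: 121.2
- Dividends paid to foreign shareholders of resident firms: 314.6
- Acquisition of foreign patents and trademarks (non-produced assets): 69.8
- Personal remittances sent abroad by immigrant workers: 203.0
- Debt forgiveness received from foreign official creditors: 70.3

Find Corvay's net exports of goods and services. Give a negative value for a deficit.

Goods: -2171.7 + 2689.8 - 532.9 - 1686.8 = -1701.6
Services: 163.8 - 121.2 = 42.6
Trade balance = -1701.6 + 42.6 = -1659.0
(Excluded from the trade balance — primary income: interest paid on external government debt 273.2, compensation earned by residents employed abroad 99.0, dividends paid to foreign shareholders of resident firms 314.6; financial account: foreign purchases of equities on the domestic stock exchange 786.0, acquisition of a foreign subsidiary by a resident firm (outward FDI) 496.7; secondary income: personal remittances received from nationals working abroad 161.6, personal remittances sent abroad by immigrant workers 203.0; capital account: capital transfers received from emigrants 119.6, acquisition of foreign patents and trademarks (non-produced assets) 69.8, debt forgiveness received from foreign official creditors 70.3.)

-1659.0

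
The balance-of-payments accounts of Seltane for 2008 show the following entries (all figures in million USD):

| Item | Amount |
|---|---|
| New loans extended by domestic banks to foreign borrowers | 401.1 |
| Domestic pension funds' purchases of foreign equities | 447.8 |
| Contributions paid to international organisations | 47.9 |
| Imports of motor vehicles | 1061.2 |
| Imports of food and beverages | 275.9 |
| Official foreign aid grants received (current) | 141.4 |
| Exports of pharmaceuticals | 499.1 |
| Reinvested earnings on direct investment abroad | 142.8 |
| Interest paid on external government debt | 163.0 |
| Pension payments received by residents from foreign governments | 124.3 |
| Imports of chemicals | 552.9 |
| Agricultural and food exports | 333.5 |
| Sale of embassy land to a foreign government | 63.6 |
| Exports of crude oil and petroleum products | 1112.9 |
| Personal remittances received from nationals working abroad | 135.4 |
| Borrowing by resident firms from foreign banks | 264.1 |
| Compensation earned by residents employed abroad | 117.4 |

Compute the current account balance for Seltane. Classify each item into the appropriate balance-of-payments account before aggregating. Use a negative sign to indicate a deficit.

Goods: 333.5 + 499.1 + 1112.9 - 275.9 - 1061.2 - 552.9 = 55.5
Primary income: -163.0 + 142.8 + 117.4 = 97.2
Secondary income: 141.4 + 124.3 + 135.4 - 47.9 = 353.2
Current account = 55.5 + 97.2 + 353.2 = 505.9
(Excluded from the current account — financial account: new loans extended by domestic banks to foreign borrowers 401.1, domestic pension funds' purchases of foreign equities 447.8, borrowing by resident firms from foreign banks 264.1; capital account: sale of embassy land to a foreign government 63.6.)

505.9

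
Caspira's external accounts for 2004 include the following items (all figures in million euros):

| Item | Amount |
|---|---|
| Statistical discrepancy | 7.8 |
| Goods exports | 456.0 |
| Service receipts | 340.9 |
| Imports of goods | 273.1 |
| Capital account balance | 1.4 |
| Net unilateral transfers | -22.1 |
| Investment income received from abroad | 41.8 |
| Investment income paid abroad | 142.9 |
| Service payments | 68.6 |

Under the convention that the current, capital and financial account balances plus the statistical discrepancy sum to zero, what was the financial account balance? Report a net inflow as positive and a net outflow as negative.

-341.2

Goods balance = 456.0 - 273.1 = 182.9
Services balance = 340.9 - 68.6 = 272.3
Trade balance (goods + services) = 182.9 + 272.3 = 455.2
Net primary income = 41.8 - 142.9 = -101.1
Net secondary income = -22.1
Current account = 455.2 + (-101.1) + (-22.1) = 332.0
Financial account = -(332.0 + 1.4 + 7.8) = -341.2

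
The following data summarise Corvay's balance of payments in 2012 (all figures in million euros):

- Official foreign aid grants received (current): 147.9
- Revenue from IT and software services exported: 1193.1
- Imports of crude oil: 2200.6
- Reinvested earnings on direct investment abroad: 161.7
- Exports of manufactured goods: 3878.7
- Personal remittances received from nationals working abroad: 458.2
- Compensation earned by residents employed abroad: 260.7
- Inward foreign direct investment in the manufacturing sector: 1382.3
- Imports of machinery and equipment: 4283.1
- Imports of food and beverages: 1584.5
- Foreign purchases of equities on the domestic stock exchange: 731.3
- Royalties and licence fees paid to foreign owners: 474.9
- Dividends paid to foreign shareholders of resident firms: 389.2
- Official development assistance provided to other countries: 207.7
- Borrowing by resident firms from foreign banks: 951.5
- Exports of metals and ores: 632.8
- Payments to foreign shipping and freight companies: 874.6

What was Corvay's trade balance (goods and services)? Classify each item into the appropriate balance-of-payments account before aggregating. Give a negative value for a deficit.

Goods: 632.8 + 3878.7 - 2200.6 - 4283.1 - 1584.5 = -3556.7
Services: -874.6 + 1193.1 - 474.9 = -156.4
Trade balance = -3556.7 + (-156.4) = -3713.1
(Excluded from the trade balance — secondary income: official foreign aid grants received (current) 147.9, personal remittances received from nationals working abroad 458.2, official development assistance provided to other countries 207.7; primary income: reinvested earnings on direct investment abroad 161.7, compensation earned by residents employed abroad 260.7, dividends paid to foreign shareholders of resident firms 389.2; financial account: inward foreign direct investment in the manufacturing sector 1382.3, foreign purchases of equities on the domestic stock exchange 731.3, borrowing by resident firms from foreign banks 951.5.)

-3713.1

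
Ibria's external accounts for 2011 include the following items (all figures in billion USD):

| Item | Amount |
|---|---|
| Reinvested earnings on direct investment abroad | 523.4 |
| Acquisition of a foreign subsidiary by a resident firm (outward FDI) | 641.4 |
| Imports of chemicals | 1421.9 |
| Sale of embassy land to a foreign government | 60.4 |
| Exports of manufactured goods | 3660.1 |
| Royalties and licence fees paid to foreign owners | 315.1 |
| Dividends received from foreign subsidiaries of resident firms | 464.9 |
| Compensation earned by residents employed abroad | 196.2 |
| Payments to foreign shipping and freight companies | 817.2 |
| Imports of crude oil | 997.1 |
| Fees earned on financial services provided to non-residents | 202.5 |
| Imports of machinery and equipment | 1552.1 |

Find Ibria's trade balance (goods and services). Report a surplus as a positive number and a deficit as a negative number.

Goods: -1421.9 - 1552.1 + 3660.1 - 997.1 = -311.0
Services: 202.5 - 817.2 - 315.1 = -929.8
Trade balance = -311.0 + (-929.8) = -1240.8
(Excluded from the trade balance — primary income: reinvested earnings on direct investment abroad 523.4, dividends received from foreign subsidiaries of resident firms 464.9, compensation earned by residents employed abroad 196.2; financial account: acquisition of a foreign subsidiary by a resident firm (outward FDI) 641.4; capital account: sale of embassy land to a foreign government 60.4.)

-1240.8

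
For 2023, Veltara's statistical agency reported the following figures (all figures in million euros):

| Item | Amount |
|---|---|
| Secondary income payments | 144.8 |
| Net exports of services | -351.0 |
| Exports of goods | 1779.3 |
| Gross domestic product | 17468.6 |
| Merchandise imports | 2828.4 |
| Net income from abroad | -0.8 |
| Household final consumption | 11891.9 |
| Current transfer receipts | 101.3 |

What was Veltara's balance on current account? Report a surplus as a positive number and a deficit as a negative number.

Goods balance = 1779.3 - 2828.4 = -1049.1
Services balance = -351.0
Trade balance (goods + services) = -1049.1 + (-351.0) = -1400.1
Net primary income = -0.8
Net secondary income = 101.3 - 144.8 = -43.5
Current account = -1400.1 + (-0.8) + (-43.5) = -1444.4

-1444.4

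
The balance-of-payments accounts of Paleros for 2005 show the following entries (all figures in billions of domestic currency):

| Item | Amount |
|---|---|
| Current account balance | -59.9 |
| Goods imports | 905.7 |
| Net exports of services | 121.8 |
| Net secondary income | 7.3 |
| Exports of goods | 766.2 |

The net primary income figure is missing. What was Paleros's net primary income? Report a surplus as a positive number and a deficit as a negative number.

-49.5

Current account = goods balance + services balance + net primary income + net secondary income
Sum of the known components = -10.4
Net primary income = CA - (known components) = -59.9 - (-10.4) = -49.5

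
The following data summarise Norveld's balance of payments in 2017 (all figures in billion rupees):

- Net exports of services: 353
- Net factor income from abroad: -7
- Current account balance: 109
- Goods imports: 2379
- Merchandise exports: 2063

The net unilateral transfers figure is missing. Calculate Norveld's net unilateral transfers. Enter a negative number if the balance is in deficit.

Current account = goods balance + services balance + net primary income + net secondary income
Sum of the known components = 30
Net unilateral transfers = CA - (known components) = 109 - 30 = 79

79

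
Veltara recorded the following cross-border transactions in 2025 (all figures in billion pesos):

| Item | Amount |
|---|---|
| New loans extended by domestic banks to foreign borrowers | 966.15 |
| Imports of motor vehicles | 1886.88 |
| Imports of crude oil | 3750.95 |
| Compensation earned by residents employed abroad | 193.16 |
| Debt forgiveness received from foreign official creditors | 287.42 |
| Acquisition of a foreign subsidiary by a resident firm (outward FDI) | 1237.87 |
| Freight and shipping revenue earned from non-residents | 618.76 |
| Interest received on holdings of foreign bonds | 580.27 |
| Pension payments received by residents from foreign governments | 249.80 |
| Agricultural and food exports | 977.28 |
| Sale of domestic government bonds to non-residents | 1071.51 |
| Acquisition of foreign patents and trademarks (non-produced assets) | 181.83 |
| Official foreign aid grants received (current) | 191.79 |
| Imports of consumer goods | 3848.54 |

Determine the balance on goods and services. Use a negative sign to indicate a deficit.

-7890.33

Goods: -3750.95 - 3848.54 - 1886.88 + 977.28 = -8509.09
Services: 618.76
Trade balance = -8509.09 + 618.76 = -7890.33
(Excluded from the trade balance — financial account: new loans extended by domestic banks to foreign borrowers 966.15, acquisition of a foreign subsidiary by a resident firm (outward FDI) 1237.87, sale of domestic government bonds to non-residents 1071.51; primary income: compensation earned by residents employed abroad 193.16, interest received on holdings of foreign bonds 580.27; capital account: debt forgiveness received from foreign official creditors 287.42, acquisition of foreign patents and trademarks (non-produced assets) 181.83; secondary income: pension payments received by residents from foreign governments 249.80, official foreign aid grants received (current) 191.79.)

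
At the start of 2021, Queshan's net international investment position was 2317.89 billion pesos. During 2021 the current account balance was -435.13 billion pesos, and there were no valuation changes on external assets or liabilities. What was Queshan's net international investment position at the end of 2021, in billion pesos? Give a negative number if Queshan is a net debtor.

With no valuation effects, change in NIIP = current account = -435.13
End-of-year NIIP = 2317.89 + (-435.13) = 1882.76

1882.76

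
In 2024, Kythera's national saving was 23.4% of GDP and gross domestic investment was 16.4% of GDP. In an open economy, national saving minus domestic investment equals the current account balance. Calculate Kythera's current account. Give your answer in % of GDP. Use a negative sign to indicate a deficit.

S - I = CA (net lending to the rest of the world).
CA = S - I = 23.4 - 16.4 = 7.0

7.0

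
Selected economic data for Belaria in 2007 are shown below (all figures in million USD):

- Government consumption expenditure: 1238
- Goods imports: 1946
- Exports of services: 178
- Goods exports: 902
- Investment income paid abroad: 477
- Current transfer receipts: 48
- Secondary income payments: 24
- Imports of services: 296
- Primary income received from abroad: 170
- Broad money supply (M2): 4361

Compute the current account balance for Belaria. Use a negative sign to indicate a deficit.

-1445

Goods balance = 902 - 1946 = -1044
Services balance = 178 - 296 = -118
Trade balance (goods + services) = -1044 + (-118) = -1162
Net primary income = 170 - 477 = -307
Net secondary income = 48 - 24 = 24
Current account = -1162 + (-307) + 24 = -1445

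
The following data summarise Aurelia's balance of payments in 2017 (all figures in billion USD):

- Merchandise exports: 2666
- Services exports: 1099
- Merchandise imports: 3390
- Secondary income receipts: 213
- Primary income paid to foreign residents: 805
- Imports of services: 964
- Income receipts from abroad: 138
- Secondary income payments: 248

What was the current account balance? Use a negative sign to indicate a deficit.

Goods balance = 2666 - 3390 = -724
Services balance = 1099 - 964 = 135
Trade balance (goods + services) = -724 + 135 = -589
Net primary income = 138 - 805 = -667
Net secondary income = 213 - 248 = -35
Current account = -589 + (-667) + (-35) = -1291

-1291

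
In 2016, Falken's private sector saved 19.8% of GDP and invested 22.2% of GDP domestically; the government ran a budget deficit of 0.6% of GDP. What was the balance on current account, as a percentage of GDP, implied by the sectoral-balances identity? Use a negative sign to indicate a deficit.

By the sectoral-balances identity, CA = (S_private - I) + (T - G).
Private balance = 19.8 - 22.2 = -2.4
Government balance (T - G) = -0.6
CA = -2.4 + (-0.6) = -3.0

-3.0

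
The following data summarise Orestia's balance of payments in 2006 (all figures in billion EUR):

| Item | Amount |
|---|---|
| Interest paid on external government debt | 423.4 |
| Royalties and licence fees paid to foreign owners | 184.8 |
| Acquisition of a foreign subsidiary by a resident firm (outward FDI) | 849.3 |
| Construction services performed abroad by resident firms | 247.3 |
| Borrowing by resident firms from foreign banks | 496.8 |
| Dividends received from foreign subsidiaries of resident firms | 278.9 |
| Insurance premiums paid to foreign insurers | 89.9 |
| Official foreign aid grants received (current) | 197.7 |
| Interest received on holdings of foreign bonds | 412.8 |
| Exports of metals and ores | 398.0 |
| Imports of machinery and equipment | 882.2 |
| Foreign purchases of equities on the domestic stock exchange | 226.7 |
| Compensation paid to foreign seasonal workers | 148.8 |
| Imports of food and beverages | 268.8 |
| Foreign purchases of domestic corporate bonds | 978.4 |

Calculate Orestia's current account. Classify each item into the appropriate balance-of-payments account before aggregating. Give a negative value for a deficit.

-463.2

Goods: -882.2 - 268.8 + 398.0 = -753.0
Services: 247.3 - 89.9 - 184.8 = -27.4
Primary income: -423.4 - 148.8 + 412.8 + 278.9 = 119.5
Secondary income: 197.7
Current account = (-753.0) + (-27.4) + 119.5 + 197.7 = -463.2
(Excluded from the current account — financial account: acquisition of a foreign subsidiary by a resident firm (outward FDI) 849.3, borrowing by resident firms from foreign banks 496.8, foreign purchases of equities on the domestic stock exchange 226.7, foreign purchases of domestic corporate bonds 978.4.)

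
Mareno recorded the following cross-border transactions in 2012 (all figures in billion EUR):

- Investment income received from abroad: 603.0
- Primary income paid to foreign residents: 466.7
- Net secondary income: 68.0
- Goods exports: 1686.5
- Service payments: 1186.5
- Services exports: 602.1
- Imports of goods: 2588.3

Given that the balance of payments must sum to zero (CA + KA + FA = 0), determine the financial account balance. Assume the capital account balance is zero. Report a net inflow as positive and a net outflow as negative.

Goods balance = 1686.5 - 2588.3 = -901.8
Services balance = 602.1 - 1186.5 = -584.4
Trade balance (goods + services) = -901.8 + (-584.4) = -1486.2
Net primary income = 603.0 - 466.7 = 136.3
Net secondary income = 68.0
Current account = -1486.2 + 136.3 + 68.0 = -1281.9
Financial account = -(-1281.9) = 1281.9

1281.9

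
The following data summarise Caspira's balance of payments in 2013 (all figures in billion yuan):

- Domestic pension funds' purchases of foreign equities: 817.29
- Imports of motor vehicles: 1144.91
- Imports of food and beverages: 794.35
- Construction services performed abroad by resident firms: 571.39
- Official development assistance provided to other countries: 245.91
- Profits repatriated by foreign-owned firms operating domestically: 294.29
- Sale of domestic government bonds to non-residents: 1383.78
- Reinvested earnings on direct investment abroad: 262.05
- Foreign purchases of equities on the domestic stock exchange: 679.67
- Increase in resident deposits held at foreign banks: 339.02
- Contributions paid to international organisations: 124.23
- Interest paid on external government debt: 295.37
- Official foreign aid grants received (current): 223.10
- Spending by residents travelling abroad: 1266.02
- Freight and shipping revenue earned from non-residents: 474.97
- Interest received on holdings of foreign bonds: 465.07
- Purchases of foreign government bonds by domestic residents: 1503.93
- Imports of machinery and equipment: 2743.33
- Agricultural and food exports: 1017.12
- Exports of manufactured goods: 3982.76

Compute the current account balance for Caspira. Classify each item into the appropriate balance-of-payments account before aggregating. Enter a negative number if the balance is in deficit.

Goods: 1017.12 - 1144.91 - 2743.33 - 794.35 + 3982.76 = 317.29
Services: -1266.02 + 474.97 + 571.39 = -219.66
Primary income: -294.29 + 465.07 - 295.37 + 262.05 = 137.46
Secondary income: -124.23 + 223.10 - 245.91 = -147.04
Current account = 317.29 + (-219.66) + 137.46 + (-147.04) = 88.05
(Excluded from the current account — financial account: domestic pension funds' purchases of foreign equities 817.29, sale of domestic government bonds to non-residents 1383.78, foreign purchases of equities on the domestic stock exchange 679.67, increase in resident deposits held at foreign banks 339.02, purchases of foreign government bonds by domestic residents 1503.93.)

88.05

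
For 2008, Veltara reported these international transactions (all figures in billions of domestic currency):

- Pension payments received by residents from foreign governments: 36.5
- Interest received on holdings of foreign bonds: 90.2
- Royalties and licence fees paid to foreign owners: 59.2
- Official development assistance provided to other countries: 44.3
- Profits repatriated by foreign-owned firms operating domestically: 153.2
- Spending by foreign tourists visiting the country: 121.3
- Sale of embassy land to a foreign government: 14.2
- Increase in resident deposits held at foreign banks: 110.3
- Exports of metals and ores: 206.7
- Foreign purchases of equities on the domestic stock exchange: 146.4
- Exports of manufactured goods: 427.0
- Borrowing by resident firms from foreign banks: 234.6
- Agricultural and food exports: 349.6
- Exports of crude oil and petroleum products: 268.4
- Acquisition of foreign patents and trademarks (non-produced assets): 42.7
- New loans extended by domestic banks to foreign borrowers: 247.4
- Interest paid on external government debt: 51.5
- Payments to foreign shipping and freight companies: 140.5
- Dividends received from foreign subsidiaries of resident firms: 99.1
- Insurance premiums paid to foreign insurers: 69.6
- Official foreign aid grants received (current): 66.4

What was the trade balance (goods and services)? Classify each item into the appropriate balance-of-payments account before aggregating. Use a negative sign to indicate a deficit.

1103.7

Goods: 206.7 + 268.4 + 349.6 + 427.0 = 1251.7
Services: -69.6 + 121.3 - 59.2 - 140.5 = -148.0
Trade balance = 1251.7 + (-148.0) = 1103.7
(Excluded from the trade balance — secondary income: pension payments received by residents from foreign governments 36.5, official development assistance provided to other countries 44.3, official foreign aid grants received (current) 66.4; primary income: interest received on holdings of foreign bonds 90.2, profits repatriated by foreign-owned firms operating domestically 153.2, interest paid on external government debt 51.5, dividends received from foreign subsidiaries of resident firms 99.1; capital account: sale of embassy land to a foreign government 14.2, acquisition of foreign patents and trademarks (non-produced assets) 42.7; financial account: increase in resident deposits held at foreign banks 110.3, foreign purchases of equities on the domestic stock exchange 146.4, borrowing by resident firms from foreign banks 234.6, new loans extended by domestic banks to foreign borrowers 247.4.)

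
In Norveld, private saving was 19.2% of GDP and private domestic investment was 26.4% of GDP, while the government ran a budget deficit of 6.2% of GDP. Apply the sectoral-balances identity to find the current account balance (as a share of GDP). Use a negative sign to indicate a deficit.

-13.4

By the sectoral-balances identity, CA = (S_private - I) + (T - G).
Private balance = 19.2 - 26.4 = -7.2
Government balance (T - G) = -6.2
CA = -7.2 + (-6.2) = -13.4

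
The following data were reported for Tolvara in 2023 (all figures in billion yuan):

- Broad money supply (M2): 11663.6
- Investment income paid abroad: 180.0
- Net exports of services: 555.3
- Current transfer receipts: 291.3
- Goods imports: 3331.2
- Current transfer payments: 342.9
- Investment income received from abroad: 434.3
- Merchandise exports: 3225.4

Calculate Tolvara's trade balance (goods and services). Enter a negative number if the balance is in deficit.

449.5

Goods balance = 3225.4 - 3331.2 = -105.8
Services balance = 555.3
Trade balance (goods + services) = -105.8 + 555.3 = 449.5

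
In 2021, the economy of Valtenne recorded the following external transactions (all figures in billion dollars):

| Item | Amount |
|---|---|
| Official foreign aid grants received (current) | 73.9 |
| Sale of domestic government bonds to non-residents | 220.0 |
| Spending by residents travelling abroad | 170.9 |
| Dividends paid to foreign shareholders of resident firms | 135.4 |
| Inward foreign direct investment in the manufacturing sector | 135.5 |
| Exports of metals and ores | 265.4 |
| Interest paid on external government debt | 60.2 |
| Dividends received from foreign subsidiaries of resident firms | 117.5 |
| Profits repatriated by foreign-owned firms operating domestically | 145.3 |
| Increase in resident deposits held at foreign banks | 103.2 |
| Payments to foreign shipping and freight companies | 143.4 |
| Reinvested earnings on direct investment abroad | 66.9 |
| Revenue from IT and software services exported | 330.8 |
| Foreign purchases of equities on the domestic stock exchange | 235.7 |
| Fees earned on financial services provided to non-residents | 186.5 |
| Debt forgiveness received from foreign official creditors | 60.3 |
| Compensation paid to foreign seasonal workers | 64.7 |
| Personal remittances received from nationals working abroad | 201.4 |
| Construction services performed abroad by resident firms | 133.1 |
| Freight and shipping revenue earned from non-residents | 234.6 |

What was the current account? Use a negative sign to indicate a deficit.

890.2

Goods: 265.4
Services: 234.6 + 186.5 + 133.1 - 170.9 + 330.8 - 143.4 = 570.7
Primary income: -64.7 - 60.2 - 135.4 + 117.5 - 145.3 + 66.9 = -221.2
Secondary income: 73.9 + 201.4 = 275.3
Current account = 265.4 + 570.7 + (-221.2) + 275.3 = 890.2
(Excluded from the current account — financial account: sale of domestic government bonds to non-residents 220.0, inward foreign direct investment in the manufacturing sector 135.5, increase in resident deposits held at foreign banks 103.2, foreign purchases of equities on the domestic stock exchange 235.7; capital account: debt forgiveness received from foreign official creditors 60.3.)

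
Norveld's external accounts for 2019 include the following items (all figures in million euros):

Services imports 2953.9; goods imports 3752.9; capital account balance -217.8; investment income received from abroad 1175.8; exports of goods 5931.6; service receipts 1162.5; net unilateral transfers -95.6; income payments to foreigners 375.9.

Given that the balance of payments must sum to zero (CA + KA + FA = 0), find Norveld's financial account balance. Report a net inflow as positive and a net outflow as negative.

-873.8

Goods balance = 5931.6 - 3752.9 = 2178.7
Services balance = 1162.5 - 2953.9 = -1791.4
Trade balance (goods + services) = 2178.7 + (-1791.4) = 387.3
Net primary income = 1175.8 - 375.9 = 799.9
Net secondary income = -95.6
Current account = 387.3 + 799.9 + (-95.6) = 1091.6
Financial account = -(1091.6 + (-217.8)) = -873.8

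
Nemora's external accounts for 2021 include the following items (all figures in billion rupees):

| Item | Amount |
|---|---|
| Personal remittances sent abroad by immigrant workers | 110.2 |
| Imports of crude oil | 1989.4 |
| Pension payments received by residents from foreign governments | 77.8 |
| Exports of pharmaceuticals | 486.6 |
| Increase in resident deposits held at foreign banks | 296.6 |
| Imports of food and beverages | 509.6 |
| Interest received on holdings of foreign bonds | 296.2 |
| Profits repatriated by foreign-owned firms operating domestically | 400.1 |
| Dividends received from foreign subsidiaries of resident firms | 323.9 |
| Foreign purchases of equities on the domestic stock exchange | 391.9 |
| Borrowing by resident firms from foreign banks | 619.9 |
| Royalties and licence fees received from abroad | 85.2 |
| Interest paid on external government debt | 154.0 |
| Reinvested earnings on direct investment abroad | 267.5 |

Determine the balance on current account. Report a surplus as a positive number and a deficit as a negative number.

-1626.1

Goods: 486.6 - 509.6 - 1989.4 = -2012.4
Services: 85.2
Primary income: -154.0 + 267.5 + 296.2 + 323.9 - 400.1 = 333.5
Secondary income: 77.8 - 110.2 = -32.4
Current account = (-2012.4) + 85.2 + 333.5 + (-32.4) = -1626.1
(Excluded from the current account — financial account: increase in resident deposits held at foreign banks 296.6, foreign purchases of equities on the domestic stock exchange 391.9, borrowing by resident firms from foreign banks 619.9.)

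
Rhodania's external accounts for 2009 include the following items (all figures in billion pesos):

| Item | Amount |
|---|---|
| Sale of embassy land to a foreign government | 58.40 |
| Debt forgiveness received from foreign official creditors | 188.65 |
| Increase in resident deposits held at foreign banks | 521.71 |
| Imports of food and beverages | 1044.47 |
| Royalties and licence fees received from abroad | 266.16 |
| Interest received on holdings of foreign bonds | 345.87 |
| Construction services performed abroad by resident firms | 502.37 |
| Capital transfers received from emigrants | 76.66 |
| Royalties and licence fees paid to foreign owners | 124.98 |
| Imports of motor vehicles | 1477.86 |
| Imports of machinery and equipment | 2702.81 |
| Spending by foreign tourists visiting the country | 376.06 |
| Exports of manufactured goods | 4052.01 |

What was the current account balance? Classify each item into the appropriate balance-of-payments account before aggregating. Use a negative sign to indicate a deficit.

Goods: -1477.86 + 4052.01 - 1044.47 - 2702.81 = -1173.13
Services: 376.06 + 502.37 + 266.16 - 124.98 = 1019.61
Primary income: 345.87
Current account = (-1173.13) + 1019.61 + 345.87 = 192.35
(Excluded from the current account — capital account: sale of embassy land to a foreign government 58.40, debt forgiveness received from foreign official creditors 188.65, capital transfers received from emigrants 76.66; financial account: increase in resident deposits held at foreign banks 521.71.)

192.35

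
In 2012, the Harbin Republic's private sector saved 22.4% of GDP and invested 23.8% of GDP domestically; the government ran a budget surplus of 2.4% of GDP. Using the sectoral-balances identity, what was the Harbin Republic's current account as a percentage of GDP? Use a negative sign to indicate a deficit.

1.0

By the sectoral-balances identity, CA = (S_private - I) + (T - G).
Private balance = 22.4 - 23.8 = -1.4
Government balance (T - G) = 2.4
CA = -1.4 + 2.4 = 1.0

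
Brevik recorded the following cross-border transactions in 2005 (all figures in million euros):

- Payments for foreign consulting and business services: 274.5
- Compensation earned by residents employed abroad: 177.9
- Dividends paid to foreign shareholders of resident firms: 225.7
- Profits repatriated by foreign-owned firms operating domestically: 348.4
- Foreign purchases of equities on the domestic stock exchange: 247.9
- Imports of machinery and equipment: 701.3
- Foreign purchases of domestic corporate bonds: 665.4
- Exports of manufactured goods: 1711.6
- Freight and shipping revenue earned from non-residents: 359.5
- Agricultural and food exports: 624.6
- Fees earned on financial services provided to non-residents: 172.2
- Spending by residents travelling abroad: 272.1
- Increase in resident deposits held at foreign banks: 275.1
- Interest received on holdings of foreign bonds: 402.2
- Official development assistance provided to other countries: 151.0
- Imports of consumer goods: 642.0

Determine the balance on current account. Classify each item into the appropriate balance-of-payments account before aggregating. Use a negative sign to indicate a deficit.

833.0

Goods: 1711.6 - 701.3 - 642.0 + 624.6 = 992.9
Services: -274.5 + 359.5 + 172.2 - 272.1 = -14.9
Primary income: -348.4 + 402.2 + 177.9 - 225.7 = 6.0
Secondary income: -151.0
Current account = 992.9 + (-14.9) + 6.0 + (-151.0) = 833.0
(Excluded from the current account — financial account: foreign purchases of equities on the domestic stock exchange 247.9, foreign purchases of domestic corporate bonds 665.4, increase in resident deposits held at foreign banks 275.1.)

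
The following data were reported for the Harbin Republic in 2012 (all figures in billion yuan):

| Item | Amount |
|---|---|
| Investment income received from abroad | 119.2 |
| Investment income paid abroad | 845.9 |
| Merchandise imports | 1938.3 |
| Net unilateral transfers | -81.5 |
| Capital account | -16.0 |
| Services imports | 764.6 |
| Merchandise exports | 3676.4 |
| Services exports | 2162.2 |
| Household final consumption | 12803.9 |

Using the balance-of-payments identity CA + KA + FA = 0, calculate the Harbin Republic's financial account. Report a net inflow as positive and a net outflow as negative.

-2311.5

Goods balance = 3676.4 - 1938.3 = 1738.1
Services balance = 2162.2 - 764.6 = 1397.6
Trade balance (goods + services) = 1738.1 + 1397.6 = 3135.7
Net primary income = 119.2 - 845.9 = -726.7
Net secondary income = -81.5
Current account = 3135.7 + (-726.7) + (-81.5) = 2327.5
Financial account = -(2327.5 + (-16.0)) = -2311.5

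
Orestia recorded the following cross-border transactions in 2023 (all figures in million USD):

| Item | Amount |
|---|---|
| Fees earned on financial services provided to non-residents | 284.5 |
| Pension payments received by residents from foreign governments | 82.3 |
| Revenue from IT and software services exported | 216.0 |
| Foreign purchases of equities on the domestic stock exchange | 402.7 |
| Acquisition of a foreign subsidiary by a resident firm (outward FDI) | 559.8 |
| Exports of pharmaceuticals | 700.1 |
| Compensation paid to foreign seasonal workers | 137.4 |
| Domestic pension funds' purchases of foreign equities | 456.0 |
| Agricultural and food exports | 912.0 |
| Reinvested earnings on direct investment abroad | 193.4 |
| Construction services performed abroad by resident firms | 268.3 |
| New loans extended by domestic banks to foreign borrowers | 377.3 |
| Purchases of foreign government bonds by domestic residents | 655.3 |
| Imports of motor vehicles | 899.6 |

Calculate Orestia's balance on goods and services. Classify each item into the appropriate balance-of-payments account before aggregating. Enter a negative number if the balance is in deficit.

Goods: -899.6 + 700.1 + 912.0 = 712.5
Services: 216.0 + 284.5 + 268.3 = 768.8
Trade balance = 712.5 + 768.8 = 1481.3
(Excluded from the trade balance — secondary income: pension payments received by residents from foreign governments 82.3; financial account: foreign purchases of equities on the domestic stock exchange 402.7, acquisition of a foreign subsidiary by a resident firm (outward FDI) 559.8, domestic pension funds' purchases of foreign equities 456.0, new loans extended by domestic banks to foreign borrowers 377.3, purchases of foreign government bonds by domestic residents 655.3; primary income: compensation paid to foreign seasonal workers 137.4, reinvested earnings on direct investment abroad 193.4.)

1481.3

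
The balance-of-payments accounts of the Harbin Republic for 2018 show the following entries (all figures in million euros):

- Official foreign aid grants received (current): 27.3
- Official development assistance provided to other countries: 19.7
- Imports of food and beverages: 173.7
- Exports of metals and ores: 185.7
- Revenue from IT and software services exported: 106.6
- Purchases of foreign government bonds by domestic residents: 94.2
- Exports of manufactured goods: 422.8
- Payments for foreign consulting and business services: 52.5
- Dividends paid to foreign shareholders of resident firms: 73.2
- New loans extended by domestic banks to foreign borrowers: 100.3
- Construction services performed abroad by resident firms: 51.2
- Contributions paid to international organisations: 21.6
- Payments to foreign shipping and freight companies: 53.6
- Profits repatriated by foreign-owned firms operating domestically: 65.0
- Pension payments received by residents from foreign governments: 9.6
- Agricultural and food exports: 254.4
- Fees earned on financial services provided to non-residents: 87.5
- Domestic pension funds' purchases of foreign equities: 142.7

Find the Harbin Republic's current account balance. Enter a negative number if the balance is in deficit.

685.8

Goods: 254.4 + 185.7 - 173.7 + 422.8 = 689.2
Services: -52.5 + 106.6 + 87.5 - 53.6 + 51.2 = 139.2
Primary income: -65.0 - 73.2 = -138.2
Secondary income: 27.3 - 21.6 - 19.7 + 9.6 = -4.4
Current account = 689.2 + 139.2 + (-138.2) + (-4.4) = 685.8
(Excluded from the current account — financial account: purchases of foreign government bonds by domestic residents 94.2, new loans extended by domestic banks to foreign borrowers 100.3, domestic pension funds' purchases of foreign equities 142.7.)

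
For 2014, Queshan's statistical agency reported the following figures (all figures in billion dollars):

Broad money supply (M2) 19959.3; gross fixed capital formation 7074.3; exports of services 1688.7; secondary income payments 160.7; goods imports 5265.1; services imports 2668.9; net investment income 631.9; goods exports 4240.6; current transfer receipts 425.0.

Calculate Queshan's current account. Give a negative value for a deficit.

-1108.5

Goods balance = 4240.6 - 5265.1 = -1024.5
Services balance = 1688.7 - 2668.9 = -980.2
Trade balance (goods + services) = -1024.5 + (-980.2) = -2004.7
Net primary income = 631.9
Net secondary income = 425.0 - 160.7 = 264.3
Current account = -2004.7 + 631.9 + 264.3 = -1108.5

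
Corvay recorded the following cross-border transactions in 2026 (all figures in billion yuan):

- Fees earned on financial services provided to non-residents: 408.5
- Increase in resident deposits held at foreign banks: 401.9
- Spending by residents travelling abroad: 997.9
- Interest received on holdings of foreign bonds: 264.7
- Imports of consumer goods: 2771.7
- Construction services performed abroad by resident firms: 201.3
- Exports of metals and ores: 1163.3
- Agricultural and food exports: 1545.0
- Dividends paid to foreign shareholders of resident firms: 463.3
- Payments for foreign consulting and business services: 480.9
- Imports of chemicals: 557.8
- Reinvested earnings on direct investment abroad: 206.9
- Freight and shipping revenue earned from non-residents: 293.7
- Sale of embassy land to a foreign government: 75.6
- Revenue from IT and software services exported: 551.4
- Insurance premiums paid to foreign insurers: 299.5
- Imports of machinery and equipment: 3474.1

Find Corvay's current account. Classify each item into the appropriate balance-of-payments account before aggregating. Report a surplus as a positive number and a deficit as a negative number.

Goods: 1163.3 - 3474.1 - 2771.7 + 1545.0 - 557.8 = -4095.3
Services: 408.5 - 997.9 + 293.7 - 299.5 - 480.9 + 551.4 + 201.3 = -323.4
Primary income: 264.7 - 463.3 + 206.9 = 8.3
Current account = (-4095.3) + (-323.4) + 8.3 = -4410.4
(Excluded from the current account — financial account: increase in resident deposits held at foreign banks 401.9; capital account: sale of embassy land to a foreign government 75.6.)

-4410.4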